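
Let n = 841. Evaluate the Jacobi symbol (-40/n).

1

First reduce: -40 ≡ 801 (mod 841).
Reciprocity: 801 ≡ 1 and 841 ≡ 1 (mod 4), so (801/841) = +(841/801).
Reduce top mod 801: now compute (40/801).
Pull out 2^3: since 801 ≡ 1 (mod 8), (2/801) = +1, so (2/801)^3 = +1.
Reciprocity: 5 ≡ 1 and 801 ≡ 1 (mod 4), so (5/801) = +(801/5).
Reduce top mod 5: now compute (1/5).
Reached (1/5) = 1. Collecting the sign flips along the way, the symbol is +1.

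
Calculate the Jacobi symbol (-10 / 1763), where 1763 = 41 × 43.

-1

First reduce: -10 ≡ 1753 (mod 1763).
Reciprocity: 1753 ≡ 1 and 1763 ≡ 3 (mod 4), so (1753/1763) = +(1763/1753).
Reduce top mod 1753: now compute (10/1753).
Pull out 2: since 1753 ≡ 1 (mod 8), (2/1753) = +1.
Reciprocity: 5 ≡ 1 and 1753 ≡ 1 (mod 4), so (5/1753) = +(1753/5).
Reduce top mod 5: now compute (3/5).
Reciprocity: 3 ≡ 3 and 5 ≡ 1 (mod 4), so (3/5) = +(5/3).
Reduce top mod 3: now compute (2/3).
Pull out 2: since 3 ≡ 3 (mod 8), (2/3) = -1.
Reached (1/3) = 1. Collecting the sign flips along the way, the symbol is -1.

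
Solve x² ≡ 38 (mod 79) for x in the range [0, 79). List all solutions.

14, 65

Since 79 ≡ 3 (mod 4), a square root of 38 is 38^((79+1)/4) = 38^20 mod 79.
Repeated squaring: 38^2≡22, 38^4≡10, 38^8≡21, 38^16≡46 (mod 79).
38^20 = 38^(16+4) ≡ 65 (mod 79).
Check: 65² = 4225 ≡ 38 (mod 79). The two roots are 14 and 65.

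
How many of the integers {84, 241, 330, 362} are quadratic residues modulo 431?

1

(84/431) = -1 → non-residue.
(241/431) = -1 → non-residue.
(330/431) = +1 → QR.
(362/431) = -1 → non-residue.
Total quadratic residues among the 4: 1.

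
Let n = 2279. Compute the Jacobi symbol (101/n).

-1

Reciprocity: 101 ≡ 1 and 2279 ≡ 3 (mod 4), so (101/2279) = +(2279/101).
Reduce top mod 101: now compute (57/101).
Reciprocity: 57 ≡ 1 and 101 ≡ 1 (mod 4), so (57/101) = +(101/57).
Reduce top mod 57: now compute (44/57).
Pull out 2^2: since 57 ≡ 1 (mod 8), (2/57) = +1, so (2/57)^2 = +1.
Reciprocity: 11 ≡ 3 and 57 ≡ 1 (mod 4), so (11/57) = +(57/11).
Reduce top mod 11: now compute (2/11).
Pull out 2: since 11 ≡ 3 (mod 8), (2/11) = -1.
Reached (1/11) = 1. Collecting the sign flips along the way, the symbol is -1.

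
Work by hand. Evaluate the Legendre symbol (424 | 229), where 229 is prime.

First reduce: 424 ≡ 195 (mod 229).
Reciprocity: 195 ≡ 3 and 229 ≡ 1 (mod 4), so (195/229) = +(229/195).
Reduce top mod 195: now compute (34/195).
Pull out 2: since 195 ≡ 3 (mod 8), (2/195) = -1.
Reciprocity: 17 ≡ 1 and 195 ≡ 3 (mod 4), so (17/195) = +(195/17).
Reduce top mod 17: now compute (8/17).
Pull out 2^3: since 17 ≡ 1 (mod 8), (2/17) = +1, so (2/17)^3 = +1.
Reached (1/17) = 1. Collecting the sign flips along the way, the symbol is -1.

-1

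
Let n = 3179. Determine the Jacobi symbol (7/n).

Reciprocity: 7 ≡ 3 and 3179 ≡ 3 (mod 4), so (7/3179) = −(3179/7).
Reduce top mod 7: now compute (1/7).
Reached (1/7) = 1. Collecting the sign flips along the way, the symbol is -1.

-1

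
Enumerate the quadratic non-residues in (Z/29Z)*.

2, 3, 8, 10, 11, 12, 14, 15, 17, 18, 19, 21, 26, 27

Square k = 1,…,14 (k and 29−k give the same square):
1²=1, 2²=4, 3²=9, 4²=16, 5²=25, 6²≡7, 7²≡20, 8²≡6, 9²≡23, 10²≡13, 11²≡5, 12²≡28, 13²≡24, 14²≡22 (mod 29).
The residues are {1, 4, 5, 6, 7, 9, 13, 16, 20, 22, 23, 24, 25, 28}; the non-residues are the remaining 14 nonzero classes.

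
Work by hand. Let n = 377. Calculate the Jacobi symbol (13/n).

Reciprocity: 13 ≡ 1 and 377 ≡ 1 (mod 4), so (13/377) = +(377/13).
Reduce top mod 13: now compute (0/13).
Top reduces to 0: gcd > 1, so the symbol is 0.

0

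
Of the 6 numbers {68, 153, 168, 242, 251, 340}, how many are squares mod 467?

3

(68/467) = +1 → QR.
(153/467) = +1 → QR.
(168/467) = -1 → non-residue.
(242/467) = -1 → non-residue.
(251/467) = +1 → QR.
(340/467) = -1 → non-residue.
Total quadratic residues among the 6: 3.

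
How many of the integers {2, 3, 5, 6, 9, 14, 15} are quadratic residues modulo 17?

3

(2/17) = +1 → QR.
(3/17) = -1 → non-residue.
(5/17) = -1 → non-residue.
(6/17) = -1 → non-residue.
(9/17) = +1 → QR.
(14/17) = -1 → non-residue.
(15/17) = +1 → QR.
Total quadratic residues among the 7: 3.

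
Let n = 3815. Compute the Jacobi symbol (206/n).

-1

Pull out 2: since 3815 ≡ 7 (mod 8), (2/3815) = +1.
Reciprocity: 103 ≡ 3 and 3815 ≡ 3 (mod 4), so (103/3815) = −(3815/103).
Reduce top mod 103: now compute (4/103).
Pull out 2^2: since 103 ≡ 7 (mod 8), (2/103) = +1, so (2/103)^2 = +1.
Reached (1/103) = 1. Collecting the sign flips along the way, the symbol is -1.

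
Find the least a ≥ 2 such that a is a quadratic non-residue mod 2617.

(2/2617) = +1, so 2 is a residue.
(3/2617) = +1, so 3 is a residue.
(4/2617) = +1, so 4 is a residue.
(5/2617) = −1, so 5 is the smallest positive non-residue mod 2617.

5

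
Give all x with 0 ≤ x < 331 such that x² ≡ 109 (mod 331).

Since 331 ≡ 3 (mod 4), a square root of 109 is 109^((331+1)/4) = 109^83 mod 331.
Repeated squaring: 109^2≡296, 109^4≡232, 109^8≡202, 109^16≡91, 109^32≡6, 109^64≡36 (mod 331).
109^83 = 109^(64+16+2+1) ≡ 289 (mod 331).
Check: 289² = 83521 ≡ 109 (mod 331). The two roots are 42 and 289.

42, 289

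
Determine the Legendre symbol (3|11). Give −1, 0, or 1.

1

Euler's criterion: (3/11) ≡ 3^5 (mod 11).
3^2 ≡ 9 (mod 11)
3^4 ≡ 4 (mod 11)
3^5 = 3^(4+1) ≡ 1 (mod 11).
Result is 1, so (3/11) = 1.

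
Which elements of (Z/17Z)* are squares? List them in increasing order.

1 2 4 8 9 13 15 16

Square k = 1,…,8 (k and 17−k give the same square):
1²=1, 2²=4, 3²=9, 4²=16, 5²≡8, 6²≡2, 7²≡15, 8²≡13 (mod 17).
So the quadratic residues mod 17 are {1, 2, 4, 8, 9, 13, 15, 16}.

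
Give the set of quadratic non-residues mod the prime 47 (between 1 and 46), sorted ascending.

Square k = 1,…,23 (k and 47−k give the same square):
1²=1, 2²=4, 3²=9, 4²=16, 5²=25, 6²=36, 7²≡2, 8²≡17, 9²≡34, 10²≡6, 11²≡27, 12²≡3, 13²≡28, 14²≡8, 15²≡37, 16²≡21, 17²≡7, 18²≡42, 19²≡32, 20²≡24, 21²≡18, 22²≡14, 23²≡12 (mod 47).
The residues are {1, 2, 3, 4, 6, 7, 8, 9, 12, 14, 16, 17, 18, 21, 24, 25, 27, 28, 32, 34, 36, 37, 42}; the non-residues are the remaining 23 nonzero classes.

5 10 11 13 15 19 20 22 23 26 29 30 31 33 35 38 39 40 41 43 44 45 46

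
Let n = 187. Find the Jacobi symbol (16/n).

Pull out 2^4: since 187 ≡ 3 (mod 8), (2/187) = -1, so (2/187)^4 = +1.
Reached (1/187) = 1. Collecting the sign flips along the way, the symbol is +1.

1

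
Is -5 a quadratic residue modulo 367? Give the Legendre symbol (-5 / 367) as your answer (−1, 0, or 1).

Euler's criterion: (-5/367) ≡ 362^183 (mod 367).
362^2 ≡ 25 (mod 367)
362^4 ≡ 258 (mod 367)
362^8 ≡ 137 (mod 367)
362^16 ≡ 52 (mod 367)
362^32 ≡ 135 (mod 367)
362^64 ≡ 242 (mod 367)
362^128 ≡ 211 (mod 367)
362^183 = 362^(128+32+16+4+2+1) ≡ 1 (mod 367).
Result is 1, so (-5/367) = 1.

1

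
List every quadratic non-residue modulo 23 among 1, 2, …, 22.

Square k = 1,…,11 (k and 23−k give the same square):
1²=1, 2²=4, 3²=9, 4²=16, 5²≡2, 6²≡13, 7²≡3, 8²≡18, 9²≡12, 10²≡8, 11²≡6 (mod 23).
The residues are {1, 2, 3, 4, 6, 8, 9, 12, 13, 16, 18}; the non-residues are the remaining 11 nonzero classes.

5 7 10 11 14 15 17 19 20 21 22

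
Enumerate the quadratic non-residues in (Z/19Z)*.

Square k = 1,…,9 (k and 19−k give the same square):
1²=1, 2²=4, 3²=9, 4²=16, 5²≡6, 6²≡17, 7²≡11, 8²≡7, 9²≡5 (mod 19).
The residues are {1, 4, 5, 6, 7, 9, 11, 16, 17}; the non-residues are the remaining 9 nonzero classes.

2,3,8,10,12,13,14,15,18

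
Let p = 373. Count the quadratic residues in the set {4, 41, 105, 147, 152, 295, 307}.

(4/373) = +1 → QR.
(41/373) = +1 → QR.
(105/373) = -1 → non-residue.
(147/373) = +1 → QR.
(152/373) = +1 → QR.
(295/373) = -1 → non-residue.
(307/373) = +1 → QR.
Total quadratic residues among the 7: 5.

5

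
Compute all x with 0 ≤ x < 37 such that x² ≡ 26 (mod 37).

37 ≡ 1 (mod 4), so we find a root by search.
Trying successive values, 10² = 100 ≡ 26 (mod 37). The other root is 37 − 10 = 27.

10, 27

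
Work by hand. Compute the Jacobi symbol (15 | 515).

Reciprocity: 15 ≡ 3 and 515 ≡ 3 (mod 4), so (15/515) = −(515/15).
Reduce top mod 15: now compute (5/15).
Reciprocity: 5 ≡ 1 and 15 ≡ 3 (mod 4), so (5/15) = +(15/5).
Reduce top mod 5: now compute (0/5).
Top reduces to 0: gcd > 1, so the symbol is 0.

0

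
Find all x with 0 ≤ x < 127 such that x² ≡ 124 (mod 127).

Since 127 ≡ 3 (mod 4), a square root of 124 is 124^((127+1)/4) = 124^32 mod 127.
Repeated squaring: 124^2≡9, 124^4≡81, 124^8≡84, 124^16≡71, 124^32≡88 (mod 127).
124^32 = 124^(32) ≡ 88 (mod 127).
Check: 88² = 7744 ≡ 124 (mod 127). The two roots are 39 and 88.

39, 88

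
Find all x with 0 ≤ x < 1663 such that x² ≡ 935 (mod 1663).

551, 1112

Since 1663 ≡ 3 (mod 4), a square root of 935 is 935^((1663+1)/4) = 935^416 mod 1663.
Repeated squaring: 935^2≡1150, 935^4≡415, 935^8≡936, 935^16≡1358, 935^32≡1560, 935^64≡631, 935^128≡704, 935^256≡42 (mod 1663).
935^416 = 935^(256+128+32) ≡ 1112 (mod 1663).
Check: 1112² = 1236544 ≡ 935 (mod 1663). The two roots are 551 and 1112.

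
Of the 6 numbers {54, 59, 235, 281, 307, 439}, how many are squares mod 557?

(54/557) = +1 → QR.
(59/557) = +1 → QR.
(235/557) = +1 → QR.
(281/557) = +1 → QR.
(307/557) = +1 → QR.
(439/557) = -1 → non-residue.
Total quadratic residues among the 6: 5.

5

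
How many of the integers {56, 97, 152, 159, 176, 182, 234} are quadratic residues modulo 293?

4

(56/293) = +1 → QR.
(97/293) = +1 → QR.
(152/293) = +1 → QR.
(159/293) = -1 → non-residue.
(176/293) = -1 → non-residue.
(182/293) = -1 → non-residue.
(234/293) = +1 → QR.
Total quadratic residues among the 7: 4.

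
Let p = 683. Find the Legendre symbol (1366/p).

0

First reduce: 1366 ≡ 0 (mod 683).
Top reduces to 0: gcd > 1, so the symbol is 0.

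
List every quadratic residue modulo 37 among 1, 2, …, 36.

1 3 4 7 9 10 11 12 16 21 25 26 27 28 30 33 34 36

Square k = 1,…,18 (k and 37−k give the same square):
1²=1, 2²=4, 3²=9, 4²=16, 5²=25, 6²=36, 7²≡12, 8²≡27, 9²≡7, 10²≡26, 11²≡10, 12²≡33, 13²≡21, 14²≡11, 15²≡3, 16²≡34, 17²≡30, 18²≡28 (mod 37).
So the quadratic residues mod 37 are {1, 3, 4, 7, 9, 10, 11, 12, 16, 21, 25, 26, 27, 28, 30, 33, 34, 36}.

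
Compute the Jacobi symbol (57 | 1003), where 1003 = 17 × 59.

-1

Reciprocity: 57 ≡ 1 and 1003 ≡ 3 (mod 4), so (57/1003) = +(1003/57).
Reduce top mod 57: now compute (34/57).
Pull out 2: since 57 ≡ 1 (mod 8), (2/57) = +1.
Reciprocity: 17 ≡ 1 and 57 ≡ 1 (mod 4), so (17/57) = +(57/17).
Reduce top mod 17: now compute (6/17).
Pull out 2: since 17 ≡ 1 (mod 8), (2/17) = +1.
Reciprocity: 3 ≡ 3 and 17 ≡ 1 (mod 4), so (3/17) = +(17/3).
Reduce top mod 3: now compute (2/3).
Pull out 2: since 3 ≡ 3 (mod 8), (2/3) = -1.
Reached (1/3) = 1. Collecting the sign flips along the way, the symbol is -1.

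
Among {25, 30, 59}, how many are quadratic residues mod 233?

(25/233) = +1 → QR.
(30/233) = +1 → QR.
(59/233) = -1 → non-residue.
Total quadratic residues among the 3: 2.

2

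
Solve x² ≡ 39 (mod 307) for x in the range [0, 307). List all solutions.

Since 307 ≡ 3 (mod 4), a square root of 39 is 39^((307+1)/4) = 39^77 mod 307.
Repeated squaring: 39^2≡293, 39^4≡196, 39^8≡41, 39^16≡146, 39^32≡133, 39^64≡190 (mod 307).
39^77 = 39^(64+8+4+1) ≡ 119 (mod 307).
Check: 119² = 14161 ≡ 39 (mod 307). The two roots are 119 and 188.

119, 188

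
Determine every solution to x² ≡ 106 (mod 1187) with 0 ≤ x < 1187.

Since 1187 ≡ 3 (mod 4), a square root of 106 is 106^((1187+1)/4) = 106^297 mod 1187.
Repeated squaring: 106^2≡553, 106^4≡750, 106^8≡1049, 106^16≡52, 106^32≡330, 106^64≡883, 106^128≡1017, 106^256≡412 (mod 1187).
106^297 = 106^(256+32+8+1) ≡ 368 (mod 1187).
Check: 368² = 135424 ≡ 106 (mod 1187). The two roots are 368 and 819.

368, 819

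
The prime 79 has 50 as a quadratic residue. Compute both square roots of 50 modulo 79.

34, 45

Since 79 ≡ 3 (mod 4), a square root of 50 is 50^((79+1)/4) = 50^20 mod 79.
Repeated squaring: 50^2≡51, 50^4≡73, 50^8≡36, 50^16≡32 (mod 79).
50^20 = 50^(16+4) ≡ 45 (mod 79).
Check: 45² = 2025 ≡ 50 (mod 79). The two roots are 34 and 45.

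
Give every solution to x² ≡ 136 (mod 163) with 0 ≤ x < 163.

Since 163 ≡ 3 (mod 4), a square root of 136 is 136^((163+1)/4) = 136^41 mod 163.
Repeated squaring: 136^2≡77, 136^4≡61, 136^8≡135, 136^16≡132, 136^32≡146 (mod 163).
136^41 = 136^(32+8+1) ≡ 25 (mod 163).
Check: 25² = 625 ≡ 136 (mod 163). The two roots are 25 and 138.

25, 138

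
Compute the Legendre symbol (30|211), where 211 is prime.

1

Pull out 2: since 211 ≡ 3 (mod 8), (2/211) = -1.
Reciprocity: 15 ≡ 3 and 211 ≡ 3 (mod 4), so (15/211) = −(211/15).
Reduce top mod 15: now compute (1/15).
Reached (1/15) = 1. Collecting the sign flips along the way, the symbol is +1.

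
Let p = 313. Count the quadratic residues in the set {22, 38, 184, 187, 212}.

2

(22/313) = +1 → QR.
(38/313) = +1 → QR.
(184/313) = -1 → non-residue.
(187/313) = -1 → non-residue.
(212/313) = -1 → non-residue.
Total quadratic residues among the 5: 2.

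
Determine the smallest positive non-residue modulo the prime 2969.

3

(2/2969) = +1, so 2 is a residue.
(3/2969) = −1, so 3 is the smallest positive non-residue mod 2969.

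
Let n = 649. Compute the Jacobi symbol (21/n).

-1

Reciprocity: 21 ≡ 1 and 649 ≡ 1 (mod 4), so (21/649) = +(649/21).
Reduce top mod 21: now compute (19/21).
Reciprocity: 19 ≡ 3 and 21 ≡ 1 (mod 4), so (19/21) = +(21/19).
Reduce top mod 19: now compute (2/19).
Pull out 2: since 19 ≡ 3 (mod 8), (2/19) = -1.
Reached (1/19) = 1. Collecting the sign flips along the way, the symbol is -1.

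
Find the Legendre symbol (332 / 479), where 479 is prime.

Pull out 2^2: since 479 ≡ 7 (mod 8), (2/479) = +1, so (2/479)^2 = +1.
Reciprocity: 83 ≡ 3 and 479 ≡ 3 (mod 4), so (83/479) = −(479/83).
Reduce top mod 83: now compute (64/83).
Pull out 2^6: since 83 ≡ 3 (mod 8), (2/83) = -1, so (2/83)^6 = +1.
Reached (1/83) = 1. Collecting the sign flips along the way, the symbol is -1.

-1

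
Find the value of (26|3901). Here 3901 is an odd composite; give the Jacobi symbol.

Pull out 2: since 3901 ≡ 5 (mod 8), (2/3901) = -1.
Reciprocity: 13 ≡ 1 and 3901 ≡ 1 (mod 4), so (13/3901) = +(3901/13).
Reduce top mod 13: now compute (1/13).
Reached (1/13) = 1. Collecting the sign flips along the way, the symbol is -1.

-1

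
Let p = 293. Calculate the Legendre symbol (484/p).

1

Euler's criterion: (484/293) ≡ 191^146 (mod 293).
191^2 ≡ 149 (mod 293)
191^4 ≡ 226 (mod 293)
191^8 ≡ 94 (mod 293)
191^16 ≡ 46 (mod 293)
191^32 ≡ 65 (mod 293)
191^64 ≡ 123 (mod 293)
191^128 ≡ 186 (mod 293)
191^146 = 191^(128+16+2) ≡ 1 (mod 293).
Result is 1, so (484/293) = 1.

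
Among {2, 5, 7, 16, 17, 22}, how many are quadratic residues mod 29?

(2/29) = -1 → non-residue.
(5/29) = +1 → QR.
(7/29) = +1 → QR.
(16/29) = +1 → QR.
(17/29) = -1 → non-residue.
(22/29) = +1 → QR.
Total quadratic residues among the 6: 4.

4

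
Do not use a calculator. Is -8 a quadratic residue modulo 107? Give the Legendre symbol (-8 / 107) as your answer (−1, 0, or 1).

First reduce: -8 ≡ 99 (mod 107).
Reciprocity: 99 ≡ 3 and 107 ≡ 3 (mod 4), so (99/107) = −(107/99).
Reduce top mod 99: now compute (8/99).
Pull out 2^3: since 99 ≡ 3 (mod 8), (2/99) = -1, so (2/99)^3 = -1.
Reached (1/99) = 1. Collecting the sign flips along the way, the symbol is +1.

1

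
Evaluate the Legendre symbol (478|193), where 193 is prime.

1

Euler's criterion: (478/193) ≡ 92^96 (mod 193).
92^2 ≡ 165 (mod 193)
92^4 ≡ 12 (mod 193)
92^8 ≡ 144 (mod 193)
92^16 ≡ 85 (mod 193)
92^32 ≡ 84 (mod 193)
92^64 ≡ 108 (mod 193)
92^96 = 92^(64+32) ≡ 1 (mod 193).
Result is 1, so (478/193) = 1.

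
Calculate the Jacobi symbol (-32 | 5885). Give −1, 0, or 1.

First reduce: -32 ≡ 5853 (mod 5885).
Reciprocity: 5853 ≡ 1 and 5885 ≡ 1 (mod 4), so (5853/5885) = +(5885/5853).
Reduce top mod 5853: now compute (32/5853).
Pull out 2^5: since 5853 ≡ 5 (mod 8), (2/5853) = -1, so (2/5853)^5 = -1.
Reached (1/5853) = 1. Collecting the sign flips along the way, the symbol is -1.

-1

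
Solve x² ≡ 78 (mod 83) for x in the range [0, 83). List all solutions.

24, 59

Since 83 ≡ 3 (mod 4), a square root of 78 is 78^((83+1)/4) = 78^21 mod 83.
Repeated squaring: 78^2≡25, 78^4≡44, 78^8≡27, 78^16≡65 (mod 83).
78^21 = 78^(16+4+1) ≡ 59 (mod 83).
Check: 59² = 3481 ≡ 78 (mod 83). The two roots are 24 and 59.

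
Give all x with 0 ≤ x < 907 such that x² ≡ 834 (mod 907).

Since 907 ≡ 3 (mod 4), a square root of 834 is 834^((907+1)/4) = 834^227 mod 907.
Repeated squaring: 834^2≡794, 834^4≡71, 834^8≡506, 834^16≡262, 834^32≡619, 834^64≡407, 834^128≡575 (mod 907).
834^227 = 834^(128+64+32+2+1) ≡ 141 (mod 907).
Check: 141² = 19881 ≡ 834 (mod 907). The two roots are 141 and 766.

141, 766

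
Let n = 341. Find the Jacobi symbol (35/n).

Reciprocity: 35 ≡ 3 and 341 ≡ 1 (mod 4), so (35/341) = +(341/35).
Reduce top mod 35: now compute (26/35).
Pull out 2: since 35 ≡ 3 (mod 8), (2/35) = -1.
Reciprocity: 13 ≡ 1 and 35 ≡ 3 (mod 4), so (13/35) = +(35/13).
Reduce top mod 13: now compute (9/13).
Reciprocity: 9 ≡ 1 and 13 ≡ 1 (mod 4), so (9/13) = +(13/9).
Reduce top mod 9: now compute (4/9).
Pull out 2^2: since 9 ≡ 1 (mod 8), (2/9) = +1, so (2/9)^2 = +1.
Reached (1/9) = 1. Collecting the sign flips along the way, the symbol is -1.

-1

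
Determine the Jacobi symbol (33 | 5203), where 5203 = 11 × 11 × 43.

0

Reciprocity: 33 ≡ 1 and 5203 ≡ 3 (mod 4), so (33/5203) = +(5203/33).
Reduce top mod 33: now compute (22/33).
Pull out 2: since 33 ≡ 1 (mod 8), (2/33) = +1.
Reciprocity: 11 ≡ 3 and 33 ≡ 1 (mod 4), so (11/33) = +(33/11).
Reduce top mod 11: now compute (0/11).
Top reduces to 0: gcd > 1, so the symbol is 0.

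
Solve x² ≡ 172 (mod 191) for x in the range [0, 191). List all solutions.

Since 191 ≡ 3 (mod 4), a square root of 172 is 172^((191+1)/4) = 172^48 mod 191.
Repeated squaring: 172^2≡170, 172^4≡59, 172^8≡43, 172^16≡130, 172^32≡92 (mod 191).
172^48 = 172^(32+16) ≡ 118 (mod 191).
Check: 118² = 13924 ≡ 172 (mod 191). The two roots are 73 and 118.

73, 118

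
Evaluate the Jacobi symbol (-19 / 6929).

First reduce: -19 ≡ 6910 (mod 6929).
Pull out 2: since 6929 ≡ 1 (mod 8), (2/6929) = +1.
Reciprocity: 3455 ≡ 3 and 6929 ≡ 1 (mod 4), so (3455/6929) = +(6929/3455).
Reduce top mod 3455: now compute (19/3455).
Reciprocity: 19 ≡ 3 and 3455 ≡ 3 (mod 4), so (19/3455) = −(3455/19).
Reduce top mod 19: now compute (16/19).
Pull out 2^4: since 19 ≡ 3 (mod 8), (2/19) = -1, so (2/19)^4 = +1.
Reached (1/19) = 1. Collecting the sign flips along the way, the symbol is -1.

-1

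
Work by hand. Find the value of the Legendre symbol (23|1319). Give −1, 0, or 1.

-1

Reciprocity: 23 ≡ 3 and 1319 ≡ 3 (mod 4), so (23/1319) = −(1319/23).
Reduce top mod 23: now compute (8/23).
Pull out 2^3: since 23 ≡ 7 (mod 8), (2/23) = +1, so (2/23)^3 = +1.
Reached (1/23) = 1. Collecting the sign flips along the way, the symbol is -1.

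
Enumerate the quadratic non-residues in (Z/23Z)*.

Square k = 1,…,11 (k and 23−k give the same square):
1²=1, 2²=4, 3²=9, 4²=16, 5²≡2, 6²≡13, 7²≡3, 8²≡18, 9²≡12, 10²≡8, 11²≡6 (mod 23).
The residues are {1, 2, 3, 4, 6, 8, 9, 12, 13, 16, 18}; the non-residues are the remaining 11 nonzero classes.

5,7,10,11,14,15,17,19,20,21,22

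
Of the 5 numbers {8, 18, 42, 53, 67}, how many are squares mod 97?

3

(8/97) = +1 → QR.
(18/97) = +1 → QR.
(42/97) = -1 → non-residue.
(53/97) = +1 → QR.
(67/97) = -1 → non-residue.
Total quadratic residues among the 5: 3.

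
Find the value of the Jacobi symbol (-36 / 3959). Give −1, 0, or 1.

First reduce: -36 ≡ 3923 (mod 3959).
Reciprocity: 3923 ≡ 3 and 3959 ≡ 3 (mod 4), so (3923/3959) = −(3959/3923).
Reduce top mod 3923: now compute (36/3923).
Pull out 2^2: since 3923 ≡ 3 (mod 8), (2/3923) = -1, so (2/3923)^2 = +1.
Reciprocity: 9 ≡ 1 and 3923 ≡ 3 (mod 4), so (9/3923) = +(3923/9).
Reduce top mod 9: now compute (8/9).
Pull out 2^3: since 9 ≡ 1 (mod 8), (2/9) = +1, so (2/9)^3 = +1.
Reached (1/9) = 1. Collecting the sign flips along the way, the symbol is -1.

-1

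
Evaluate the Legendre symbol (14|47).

1

Euler's criterion: (14/47) ≡ 14^23 (mod 47).
14^2 ≡ 8 (mod 47)
14^4 ≡ 17 (mod 47)
14^8 ≡ 7 (mod 47)
14^16 ≡ 2 (mod 47)
14^23 = 14^(16+4+2+1) ≡ 1 (mod 47).
Result is 1, so (14/47) = 1.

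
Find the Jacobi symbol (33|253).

Reciprocity: 33 ≡ 1 and 253 ≡ 1 (mod 4), so (33/253) = +(253/33).
Reduce top mod 33: now compute (22/33).
Pull out 2: since 33 ≡ 1 (mod 8), (2/33) = +1.
Reciprocity: 11 ≡ 3 and 33 ≡ 1 (mod 4), so (11/33) = +(33/11).
Reduce top mod 11: now compute (0/11).
Top reduces to 0: gcd > 1, so the symbol is 0.

0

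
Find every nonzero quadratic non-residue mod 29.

Square k = 1,…,14 (k and 29−k give the same square):
1²=1, 2²=4, 3²=9, 4²=16, 5²=25, 6²≡7, 7²≡20, 8²≡6, 9²≡23, 10²≡13, 11²≡5, 12²≡28, 13²≡24, 14²≡22 (mod 29).
The residues are {1, 4, 5, 6, 7, 9, 13, 16, 20, 22, 23, 24, 25, 28}; the non-residues are the remaining 14 nonzero classes.

2 3 8 10 11 12 14 15 17 18 19 21 26 27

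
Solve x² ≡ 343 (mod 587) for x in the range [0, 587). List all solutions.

Since 587 ≡ 3 (mod 4), a square root of 343 is 343^((587+1)/4) = 343^147 mod 587.
Repeated squaring: 343^2≡249, 343^4≡366, 343^8≡120, 343^16≡312, 343^32≡489, 343^64≡212, 343^128≡332 (mod 587).
343^147 = 343^(128+16+2+1) ≡ 179 (mod 587).
Check: 179² = 32041 ≡ 343 (mod 587). The two roots are 179 and 408.

179, 408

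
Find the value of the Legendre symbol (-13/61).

Euler's criterion: (-13/61) ≡ 48^30 (mod 61).
48^2 ≡ 47 (mod 61)
48^4 ≡ 13 (mod 61)
48^8 ≡ 47 (mod 61)
48^16 ≡ 13 (mod 61)
48^30 = 48^(16+8+4+2) ≡ 1 (mod 61).
Result is 1, so (-13/61) = 1.

1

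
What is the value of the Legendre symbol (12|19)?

Pull out 2^2: since 19 ≡ 3 (mod 8), (2/19) = -1, so (2/19)^2 = +1.
Reciprocity: 3 ≡ 3 and 19 ≡ 3 (mod 4), so (3/19) = −(19/3).
Reduce top mod 3: now compute (1/3).
Reached (1/3) = 1. Collecting the sign flips along the way, the symbol is -1.

-1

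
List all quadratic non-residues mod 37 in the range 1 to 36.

Square k = 1,…,18 (k and 37−k give the same square):
1²=1, 2²=4, 3²=9, 4²=16, 5²=25, 6²=36, 7²≡12, 8²≡27, 9²≡7, 10²≡26, 11²≡10, 12²≡33, 13²≡21, 14²≡11, 15²≡3, 16²≡34, 17²≡30, 18²≡28 (mod 37).
The residues are {1, 3, 4, 7, 9, 10, 11, 12, 16, 21, 25, 26, 27, 28, 30, 33, 34, 36}; the non-residues are the remaining 18 nonzero classes.

2, 5, 6, 8, 13, 14, 15, 17, 18, 19, 20, 22, 23, 24, 29, 31, 32, 35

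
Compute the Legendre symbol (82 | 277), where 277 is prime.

Pull out 2: since 277 ≡ 5 (mod 8), (2/277) = -1.
Reciprocity: 41 ≡ 1 and 277 ≡ 1 (mod 4), so (41/277) = +(277/41).
Reduce top mod 41: now compute (31/41).
Reciprocity: 31 ≡ 3 and 41 ≡ 1 (mod 4), so (31/41) = +(41/31).
Reduce top mod 31: now compute (10/31).
Pull out 2: since 31 ≡ 7 (mod 8), (2/31) = +1.
Reciprocity: 5 ≡ 1 and 31 ≡ 3 (mod 4), so (5/31) = +(31/5).
Reduce top mod 5: now compute (1/5).
Reached (1/5) = 1. Collecting the sign flips along the way, the symbol is -1.

-1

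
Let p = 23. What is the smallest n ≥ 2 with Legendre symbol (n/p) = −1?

(2/23) = +1, so 2 is a residue.
(3/23) = +1, so 3 is a residue.
(4/23) = +1, so 4 is a residue.
(5/23) = −1, so 5 is the smallest positive non-residue mod 23.

5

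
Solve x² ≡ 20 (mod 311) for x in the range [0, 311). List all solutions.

77, 234

Since 311 ≡ 3 (mod 4), a square root of 20 is 20^((311+1)/4) = 20^78 mod 311.
Repeated squaring: 20^2≡89, 20^4≡146, 20^8≡168, 20^16≡234, 20^32≡20, 20^64≡89 (mod 311).
20^78 = 20^(64+8+4+2) ≡ 234 (mod 311).
Check: 234² = 54756 ≡ 20 (mod 311). The two roots are 77 and 234.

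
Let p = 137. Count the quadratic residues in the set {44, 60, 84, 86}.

2

(44/137) = +1 → QR.
(60/137) = +1 → QR.
(84/137) = -1 → non-residue.
(86/137) = -1 → non-residue.
Total quadratic residues among the 4: 2.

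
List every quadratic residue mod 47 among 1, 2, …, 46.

1 2 3 4 6 7 8 9 12 14 16 17 18 21 24 25 27 28 32 34 36 37 42

Square k = 1,…,23 (k and 47−k give the same square):
1²=1, 2²=4, 3²=9, 4²=16, 5²=25, 6²=36, 7²≡2, 8²≡17, 9²≡34, 10²≡6, 11²≡27, 12²≡3, 13²≡28, 14²≡8, 15²≡37, 16²≡21, 17²≡7, 18²≡42, 19²≡32, 20²≡24, 21²≡18, 22²≡14, 23²≡12 (mod 47).
So the quadratic residues mod 47 are {1, 2, 3, 4, 6, 7, 8, 9, 12, 14, 16, 17, 18, 21, 24, 25, 27, 28, 32, 34, 36, 37, 42}.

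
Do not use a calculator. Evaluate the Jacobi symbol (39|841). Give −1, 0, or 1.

Reciprocity: 39 ≡ 3 and 841 ≡ 1 (mod 4), so (39/841) = +(841/39).
Reduce top mod 39: now compute (22/39).
Pull out 2: since 39 ≡ 7 (mod 8), (2/39) = +1.
Reciprocity: 11 ≡ 3 and 39 ≡ 3 (mod 4), so (11/39) = −(39/11).
Reduce top mod 11: now compute (6/11).
Pull out 2: since 11 ≡ 3 (mod 8), (2/11) = -1.
Reciprocity: 3 ≡ 3 and 11 ≡ 3 (mod 4), so (3/11) = −(11/3).
Reduce top mod 3: now compute (2/3).
Pull out 2: since 3 ≡ 3 (mod 8), (2/3) = -1.
Reached (1/3) = 1. Collecting the sign flips along the way, the symbol is +1.

1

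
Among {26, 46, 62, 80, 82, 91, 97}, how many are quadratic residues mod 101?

3

(26/101) = -1 → non-residue.
(46/101) = -1 → non-residue.
(62/101) = -1 → non-residue.
(80/101) = +1 → QR.
(82/101) = +1 → QR.
(91/101) = -1 → non-residue.
(97/101) = +1 → QR.
Total quadratic residues among the 7: 3.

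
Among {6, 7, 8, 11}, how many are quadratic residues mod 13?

0

(6/13) = -1 → non-residue.
(7/13) = -1 → non-residue.
(8/13) = -1 → non-residue.
(11/13) = -1 → non-residue.
Total quadratic residues among the 4: 0.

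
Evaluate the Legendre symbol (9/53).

1

Reciprocity: 9 ≡ 1 and 53 ≡ 1 (mod 4), so (9/53) = +(53/9).
Reduce top mod 9: now compute (8/9).
Pull out 2^3: since 9 ≡ 1 (mod 8), (2/9) = +1, so (2/9)^3 = +1.
Reached (1/9) = 1. Collecting the sign flips along the way, the symbol is +1.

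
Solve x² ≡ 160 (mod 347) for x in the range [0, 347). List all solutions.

153, 194

Since 347 ≡ 3 (mod 4), a square root of 160 is 160^((347+1)/4) = 160^87 mod 347.
Repeated squaring: 160^2≡269, 160^4≡185, 160^8≡219, 160^16≡75, 160^32≡73, 160^64≡124 (mod 347).
160^87 = 160^(64+16+4+2+1) ≡ 194 (mod 347).
Check: 194² = 37636 ≡ 160 (mod 347). The two roots are 153 and 194.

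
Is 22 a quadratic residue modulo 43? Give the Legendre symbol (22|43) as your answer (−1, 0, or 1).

-1

Pull out 2: since 43 ≡ 3 (mod 8), (2/43) = -1.
Reciprocity: 11 ≡ 3 and 43 ≡ 3 (mod 4), so (11/43) = −(43/11).
Reduce top mod 11: now compute (10/11).
Pull out 2: since 11 ≡ 3 (mod 8), (2/11) = -1.
Reciprocity: 5 ≡ 1 and 11 ≡ 3 (mod 4), so (5/11) = +(11/5).
Reduce top mod 5: now compute (1/5).
Reached (1/5) = 1. Collecting the sign flips along the way, the symbol is -1.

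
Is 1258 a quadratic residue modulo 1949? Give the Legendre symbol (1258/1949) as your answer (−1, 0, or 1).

1

Pull out 2: since 1949 ≡ 5 (mod 8), (2/1949) = -1.
Reciprocity: 629 ≡ 1 and 1949 ≡ 1 (mod 4), so (629/1949) = +(1949/629).
Reduce top mod 629: now compute (62/629).
Pull out 2: since 629 ≡ 5 (mod 8), (2/629) = -1.
Reciprocity: 31 ≡ 3 and 629 ≡ 1 (mod 4), so (31/629) = +(629/31).
Reduce top mod 31: now compute (9/31).
Reciprocity: 9 ≡ 1 and 31 ≡ 3 (mod 4), so (9/31) = +(31/9).
Reduce top mod 9: now compute (4/9).
Pull out 2^2: since 9 ≡ 1 (mod 8), (2/9) = +1, so (2/9)^2 = +1.
Reached (1/9) = 1. Collecting the sign flips along the way, the symbol is +1.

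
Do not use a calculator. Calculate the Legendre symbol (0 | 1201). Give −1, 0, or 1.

Top reduces to 0: gcd > 1, so the symbol is 0.

0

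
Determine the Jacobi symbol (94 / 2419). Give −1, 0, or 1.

-1

Pull out 2: since 2419 ≡ 3 (mod 8), (2/2419) = -1.
Reciprocity: 47 ≡ 3 and 2419 ≡ 3 (mod 4), so (47/2419) = −(2419/47).
Reduce top mod 47: now compute (22/47).
Pull out 2: since 47 ≡ 7 (mod 8), (2/47) = +1.
Reciprocity: 11 ≡ 3 and 47 ≡ 3 (mod 4), so (11/47) = −(47/11).
Reduce top mod 11: now compute (3/11).
Reciprocity: 3 ≡ 3 and 11 ≡ 3 (mod 4), so (3/11) = −(11/3).
Reduce top mod 3: now compute (2/3).
Pull out 2: since 3 ≡ 3 (mod 8), (2/3) = -1.
Reached (1/3) = 1. Collecting the sign flips along the way, the symbol is -1.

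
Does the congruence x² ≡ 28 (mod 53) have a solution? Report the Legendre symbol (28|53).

Euler's criterion: (28/53) ≡ 28^26 (mod 53).
28^2 ≡ 42 (mod 53)
28^4 ≡ 15 (mod 53)
28^8 ≡ 13 (mod 53)
28^16 ≡ 10 (mod 53)
28^26 = 28^(16+8+2) ≡ 1 (mod 53).
Result is 1, so (28/53) = 1.

1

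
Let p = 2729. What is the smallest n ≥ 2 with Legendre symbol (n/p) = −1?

(2/2729) = +1, so 2 is a residue.
(3/2729) = −1, so 3 is the smallest positive non-residue mod 2729.

3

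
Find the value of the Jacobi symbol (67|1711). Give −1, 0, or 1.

Reciprocity: 67 ≡ 3 and 1711 ≡ 3 (mod 4), so (67/1711) = −(1711/67).
Reduce top mod 67: now compute (36/67).
Pull out 2^2: since 67 ≡ 3 (mod 8), (2/67) = -1, so (2/67)^2 = +1.
Reciprocity: 9 ≡ 1 and 67 ≡ 3 (mod 4), so (9/67) = +(67/9).
Reduce top mod 9: now compute (4/9).
Pull out 2^2: since 9 ≡ 1 (mod 8), (2/9) = +1, so (2/9)^2 = +1.
Reached (1/9) = 1. Collecting the sign flips along the way, the symbol is -1.

-1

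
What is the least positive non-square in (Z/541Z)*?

2

(2/541) = −1, so 2 is the smallest positive non-residue mod 541.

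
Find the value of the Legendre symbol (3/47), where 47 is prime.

1

Euler's criterion: (3/47) ≡ 3^23 (mod 47).
3^2 ≡ 9 (mod 47)
3^4 ≡ 34 (mod 47)
3^8 ≡ 28 (mod 47)
3^16 ≡ 32 (mod 47)
3^23 = 3^(16+4+2+1) ≡ 1 (mod 47).
Result is 1, so (3/47) = 1.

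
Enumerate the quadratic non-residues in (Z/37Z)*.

2,5,6,8,13,14,15,17,18,19,20,22,23,24,29,31,32,35

Square k = 1,…,18 (k and 37−k give the same square):
1²=1, 2²=4, 3²=9, 4²=16, 5²=25, 6²=36, 7²≡12, 8²≡27, 9²≡7, 10²≡26, 11²≡10, 12²≡33, 13²≡21, 14²≡11, 15²≡3, 16²≡34, 17²≡30, 18²≡28 (mod 37).
The residues are {1, 3, 4, 7, 9, 10, 11, 12, 16, 21, 25, 26, 27, 28, 30, 33, 34, 36}; the non-residues are the remaining 18 nonzero classes.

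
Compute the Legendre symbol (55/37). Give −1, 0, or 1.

First reduce: 55 ≡ 18 (mod 37).
Pull out 2: since 37 ≡ 5 (mod 8), (2/37) = -1.
Reciprocity: 9 ≡ 1 and 37 ≡ 1 (mod 4), so (9/37) = +(37/9).
Reduce top mod 9: now compute (1/9).
Reached (1/9) = 1. Collecting the sign flips along the way, the symbol is -1.

-1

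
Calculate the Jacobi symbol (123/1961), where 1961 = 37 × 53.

Reciprocity: 123 ≡ 3 and 1961 ≡ 1 (mod 4), so (123/1961) = +(1961/123).
Reduce top mod 123: now compute (116/123).
Pull out 2^2: since 123 ≡ 3 (mod 8), (2/123) = -1, so (2/123)^2 = +1.
Reciprocity: 29 ≡ 1 and 123 ≡ 3 (mod 4), so (29/123) = +(123/29).
Reduce top mod 29: now compute (7/29).
Reciprocity: 7 ≡ 3 and 29 ≡ 1 (mod 4), so (7/29) = +(29/7).
Reduce top mod 7: now compute (1/7).
Reached (1/7) = 1. Collecting the sign flips along the way, the symbol is +1.

1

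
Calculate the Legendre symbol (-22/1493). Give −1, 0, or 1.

First reduce: -22 ≡ 1471 (mod 1493).
Reciprocity: 1471 ≡ 3 and 1493 ≡ 1 (mod 4), so (1471/1493) = +(1493/1471).
Reduce top mod 1471: now compute (22/1471).
Pull out 2: since 1471 ≡ 7 (mod 8), (2/1471) = +1.
Reciprocity: 11 ≡ 3 and 1471 ≡ 3 (mod 4), so (11/1471) = −(1471/11).
Reduce top mod 11: now compute (8/11).
Pull out 2^3: since 11 ≡ 3 (mod 8), (2/11) = -1, so (2/11)^3 = -1.
Reached (1/11) = 1. Collecting the sign flips along the way, the symbol is +1.

1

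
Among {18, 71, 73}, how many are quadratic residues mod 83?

0

(18/83) = -1 → non-residue.
(71/83) = -1 → non-residue.
(73/83) = -1 → non-residue.
Total quadratic residues among the 3: 0.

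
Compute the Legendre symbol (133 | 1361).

1

Reciprocity: 133 ≡ 1 and 1361 ≡ 1 (mod 4), so (133/1361) = +(1361/133).
Reduce top mod 133: now compute (31/133).
Reciprocity: 31 ≡ 3 and 133 ≡ 1 (mod 4), so (31/133) = +(133/31).
Reduce top mod 31: now compute (9/31).
Reciprocity: 9 ≡ 1 and 31 ≡ 3 (mod 4), so (9/31) = +(31/9).
Reduce top mod 9: now compute (4/9).
Pull out 2^2: since 9 ≡ 1 (mod 8), (2/9) = +1, so (2/9)^2 = +1.
Reached (1/9) = 1. Collecting the sign flips along the way, the symbol is +1.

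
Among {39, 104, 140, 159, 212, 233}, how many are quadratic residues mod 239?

(39/239) = -1 → non-residue.
(104/239) = -1 → non-residue.
(140/239) = -1 → non-residue.
(159/239) = -1 → non-residue.
(212/239) = -1 → non-residue.
(233/239) = -1 → non-residue.
Total quadratic residues among the 6: 0.

0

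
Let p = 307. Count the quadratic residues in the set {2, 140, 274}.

1

(2/307) = -1 → non-residue.
(140/307) = -1 → non-residue.
(274/307) = +1 → QR.
Total quadratic residues among the 3: 1.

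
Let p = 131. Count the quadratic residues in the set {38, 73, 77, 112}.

(38/131) = +1 → QR.
(73/131) = -1 → non-residue.
(77/131) = +1 → QR.
(112/131) = +1 → QR.
Total quadratic residues among the 4: 3.

3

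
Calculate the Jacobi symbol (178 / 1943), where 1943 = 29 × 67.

-1

Pull out 2: since 1943 ≡ 7 (mod 8), (2/1943) = +1.
Reciprocity: 89 ≡ 1 and 1943 ≡ 3 (mod 4), so (89/1943) = +(1943/89).
Reduce top mod 89: now compute (74/89).
Pull out 2: since 89 ≡ 1 (mod 8), (2/89) = +1.
Reciprocity: 37 ≡ 1 and 89 ≡ 1 (mod 4), so (37/89) = +(89/37).
Reduce top mod 37: now compute (15/37).
Reciprocity: 15 ≡ 3 and 37 ≡ 1 (mod 4), so (15/37) = +(37/15).
Reduce top mod 15: now compute (7/15).
Reciprocity: 7 ≡ 3 and 15 ≡ 3 (mod 4), so (7/15) = −(15/7).
Reduce top mod 7: now compute (1/7).
Reached (1/7) = 1. Collecting the sign flips along the way, the symbol is -1.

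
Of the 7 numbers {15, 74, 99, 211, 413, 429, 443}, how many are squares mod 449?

3

(15/449) = -1 → non-residue.
(74/449) = -1 → non-residue.
(99/449) = +1 → QR.
(211/449) = -1 → non-residue.
(413/449) = +1 → QR.
(429/449) = +1 → QR.
(443/449) = -1 → non-residue.
Total quadratic residues among the 7: 3.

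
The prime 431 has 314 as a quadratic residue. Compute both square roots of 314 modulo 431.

68, 363

Since 431 ≡ 3 (mod 4), a square root of 314 is 314^((431+1)/4) = 314^108 mod 431.
Repeated squaring: 314^2≡328, 314^4≡265, 314^8≡403, 314^16≡353, 314^32≡50, 314^64≡345 (mod 431).
314^108 = 314^(64+32+8+4) ≡ 363 (mod 431).
Check: 363² = 131769 ≡ 314 (mod 431). The two roots are 68 and 363.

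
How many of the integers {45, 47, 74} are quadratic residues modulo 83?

0

(45/83) = -1 → non-residue.
(47/83) = -1 → non-residue.
(74/83) = -1 → non-residue.
Total quadratic residues among the 3: 0.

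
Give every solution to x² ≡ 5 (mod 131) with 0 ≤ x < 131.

23, 108

Since 131 ≡ 3 (mod 4), a square root of 5 is 5^((131+1)/4) = 5^33 mod 131.
Repeated squaring: 5^2≡25, 5^4≡101, 5^8≡114, 5^16≡27, 5^32≡74 (mod 131).
5^33 = 5^(32+1) ≡ 108 (mod 131).
Check: 108² = 11664 ≡ 5 (mod 131). The two roots are 23 and 108.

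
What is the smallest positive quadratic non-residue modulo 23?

(2/23) = +1, so 2 is a residue.
(3/23) = +1, so 3 is a residue.
(4/23) = +1, so 4 is a residue.
(5/23) = −1, so 5 is the smallest positive non-residue mod 23.

5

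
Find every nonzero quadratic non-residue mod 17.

3 5 6 7 10 11 12 14

Square k = 1,…,8 (k and 17−k give the same square):
1²=1, 2²=4, 3²=9, 4²=16, 5²≡8, 6²≡2, 7²≡15, 8²≡13 (mod 17).
The residues are {1, 2, 4, 8, 9, 13, 15, 16}; the non-residues are the remaining 8 nonzero classes.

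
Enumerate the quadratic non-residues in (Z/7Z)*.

Square k = 1,…,3 (k and 7−k give the same square):
1²=1, 2²=4, 3²≡2 (mod 7).
The residues are {1, 2, 4}; the non-residues are the remaining 3 nonzero classes.

3 5 6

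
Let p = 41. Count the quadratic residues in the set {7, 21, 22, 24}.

1

(7/41) = -1 → non-residue.
(21/41) = +1 → QR.
(22/41) = -1 → non-residue.
(24/41) = -1 → non-residue.
Total quadratic residues among the 4: 1.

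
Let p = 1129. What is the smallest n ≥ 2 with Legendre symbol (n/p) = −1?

(2/1129) = +1, so 2 is a residue.
(3/1129) = +1, so 3 is a residue.
(4/1129) = +1, so 4 is a residue.
(5/1129) = +1, so 5 is a residue.
(6/1129) = +1, so 6 is a residue.
(7/1129) = +1, so 7 is a residue.
(8/1129) = +1, so 8 is a residue.
(9/1129) = +1, so 9 is a residue.
(10/1129) = +1, so 10 is a residue.
(11/1129) = −1, so 11 is the smallest positive non-residue mod 1129.

11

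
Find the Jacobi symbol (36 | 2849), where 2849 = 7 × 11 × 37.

Pull out 2^2: since 2849 ≡ 1 (mod 8), (2/2849) = +1, so (2/2849)^2 = +1.
Reciprocity: 9 ≡ 1 and 2849 ≡ 1 (mod 4), so (9/2849) = +(2849/9).
Reduce top mod 9: now compute (5/9).
Reciprocity: 5 ≡ 1 and 9 ≡ 1 (mod 4), so (5/9) = +(9/5).
Reduce top mod 5: now compute (4/5).
Pull out 2^2: since 5 ≡ 5 (mod 8), (2/5) = -1, so (2/5)^2 = +1.
Reached (1/5) = 1. Collecting the sign flips along the way, the symbol is +1.

1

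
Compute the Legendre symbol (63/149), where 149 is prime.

1

Reciprocity: 63 ≡ 3 and 149 ≡ 1 (mod 4), so (63/149) = +(149/63).
Reduce top mod 63: now compute (23/63).
Reciprocity: 23 ≡ 3 and 63 ≡ 3 (mod 4), so (23/63) = −(63/23).
Reduce top mod 23: now compute (17/23).
Reciprocity: 17 ≡ 1 and 23 ≡ 3 (mod 4), so (17/23) = +(23/17).
Reduce top mod 17: now compute (6/17).
Pull out 2: since 17 ≡ 1 (mod 8), (2/17) = +1.
Reciprocity: 3 ≡ 3 and 17 ≡ 1 (mod 4), so (3/17) = +(17/3).
Reduce top mod 3: now compute (2/3).
Pull out 2: since 3 ≡ 3 (mod 8), (2/3) = -1.
Reached (1/3) = 1. Collecting the sign flips along the way, the symbol is +1.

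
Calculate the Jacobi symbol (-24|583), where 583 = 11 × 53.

First reduce: -24 ≡ 559 (mod 583).
Reciprocity: 559 ≡ 3 and 583 ≡ 3 (mod 4), so (559/583) = −(583/559).
Reduce top mod 559: now compute (24/559).
Pull out 2^3: since 559 ≡ 7 (mod 8), (2/559) = +1, so (2/559)^3 = +1.
Reciprocity: 3 ≡ 3 and 559 ≡ 3 (mod 4), so (3/559) = −(559/3).
Reduce top mod 3: now compute (1/3).
Reached (1/3) = 1. Collecting the sign flips along the way, the symbol is +1.

1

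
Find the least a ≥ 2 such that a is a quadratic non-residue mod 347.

2

(2/347) = −1, so 2 is the smallest positive non-residue mod 347.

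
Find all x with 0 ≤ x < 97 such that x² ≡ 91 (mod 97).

97 ≡ 1 (mod 4), so we find a root by search.
Trying successive values, 24² = 576 ≡ 91 (mod 97). The other root is 97 − 24 = 73.

24, 73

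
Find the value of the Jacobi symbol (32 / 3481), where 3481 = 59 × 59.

1

Pull out 2^5: since 3481 ≡ 1 (mod 8), (2/3481) = +1, so (2/3481)^5 = +1.
Reached (1/3481) = 1. Collecting the sign flips along the way, the symbol is +1.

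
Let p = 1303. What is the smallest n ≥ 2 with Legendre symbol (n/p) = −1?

(2/1303) = +1, so 2 is a residue.
(3/1303) = −1, so 3 is the smallest positive non-residue mod 1303.

3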